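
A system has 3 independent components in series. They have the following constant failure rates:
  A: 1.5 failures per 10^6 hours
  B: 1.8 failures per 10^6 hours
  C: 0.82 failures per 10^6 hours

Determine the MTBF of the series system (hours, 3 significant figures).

Series of exponential components: λ_sys = Σ λ_i
λ_sys = 0.0000015 + 0.0000018 + 0.00000082 = 4.1200e-06 /h
MTBF = 1 / λ_sys = 243000 h

243000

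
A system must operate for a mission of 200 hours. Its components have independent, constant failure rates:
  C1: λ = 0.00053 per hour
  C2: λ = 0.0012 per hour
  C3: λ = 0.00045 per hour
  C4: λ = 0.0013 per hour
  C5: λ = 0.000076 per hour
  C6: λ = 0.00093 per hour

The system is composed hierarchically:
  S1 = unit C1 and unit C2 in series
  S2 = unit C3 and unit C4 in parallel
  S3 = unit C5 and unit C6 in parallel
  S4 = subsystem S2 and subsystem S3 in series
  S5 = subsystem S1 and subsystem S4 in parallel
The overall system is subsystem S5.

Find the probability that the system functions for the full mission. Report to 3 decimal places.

R(C1) = exp(−0.00053 × 200) = 0.89942
R(C2) = exp(−0.0012 × 200) = 0.78663
R(C3) = exp(−0.00045 × 200) = 0.91393
R(C4) = exp(−0.0013 × 200) = 0.77105
R(C5) = exp(−0.000076 × 200) = 0.98491
R(C6) = exp(−0.00093 × 200) = 0.83027
Series (C1 and C2): 0.89942 × 0.78663 = 0.70751
Parallel (C3 and C4): 1 − (1 − 0.91393)(1 − 0.77105) = 0.98029
Parallel (C5 and C6): 1 − (1 − 0.98491)(1 − 0.83027) = 0.99744
Series ([0.98029] and [0.99744]): 0.98029 × 0.99744 = 0.97778
Parallel ([0.70751] and [0.97778]): 1 − (1 − 0.70751)(1 − 0.97778) = 0.994

0.994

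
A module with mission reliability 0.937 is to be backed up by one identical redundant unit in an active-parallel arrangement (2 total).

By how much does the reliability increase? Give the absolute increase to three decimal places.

0.059

R_before = 0.937
R_after = 1 − (1 − 0.937)^2 = 0.996
ΔR = 0.996 − 0.937 = 0.059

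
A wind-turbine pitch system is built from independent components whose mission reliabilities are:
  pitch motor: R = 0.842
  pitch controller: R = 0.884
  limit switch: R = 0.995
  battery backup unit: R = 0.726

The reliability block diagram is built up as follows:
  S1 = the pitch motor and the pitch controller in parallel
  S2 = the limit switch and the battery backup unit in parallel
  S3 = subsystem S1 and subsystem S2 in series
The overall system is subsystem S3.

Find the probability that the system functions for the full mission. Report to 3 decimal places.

Parallel (pitch motor and pitch controller): 1 − (1 − 0.84200)(1 − 0.88400) = 0.98167
Parallel (limit switch and battery backup unit): 1 − (1 − 0.99500)(1 − 0.72600) = 0.99863
Series ([0.98167] and [0.99863]): 0.98167 × 0.99863 = 0.980

0.980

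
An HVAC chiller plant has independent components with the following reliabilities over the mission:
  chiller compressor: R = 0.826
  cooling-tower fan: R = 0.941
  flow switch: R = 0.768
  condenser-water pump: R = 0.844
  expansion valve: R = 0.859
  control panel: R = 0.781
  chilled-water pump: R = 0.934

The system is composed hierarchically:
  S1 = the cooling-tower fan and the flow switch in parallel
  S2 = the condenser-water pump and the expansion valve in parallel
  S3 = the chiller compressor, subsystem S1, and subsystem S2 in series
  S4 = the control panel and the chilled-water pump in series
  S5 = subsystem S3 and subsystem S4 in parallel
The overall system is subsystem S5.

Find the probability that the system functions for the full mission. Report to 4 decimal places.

0.9450

Parallel (cooling-tower fan and flow switch): 1 − (1 − 0.941000)(1 − 0.768000) = 0.986312
Parallel (condenser-water pump and expansion valve): 1 − (1 − 0.844000)(1 − 0.859000) = 0.978004
Series (chiller compressor, [0.986312], and [0.978004]): 0.826000 × 0.986312 × 0.978004 = 0.796774
Series (control panel and chilled-water pump): 0.781000 × 0.934000 = 0.729454
Parallel ([0.796774] and [0.729454]): 1 − (1 − 0.796774)(1 − 0.729454) = 0.9450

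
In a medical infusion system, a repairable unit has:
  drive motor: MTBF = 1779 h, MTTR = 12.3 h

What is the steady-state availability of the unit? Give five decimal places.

A(drive motor) = MTBF/(MTBF+MTTR) = 1779/(1779+12.3) = 0.99313

0.99313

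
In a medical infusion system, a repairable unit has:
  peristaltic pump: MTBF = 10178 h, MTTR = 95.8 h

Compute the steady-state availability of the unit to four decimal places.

A(peristaltic pump) = MTBF/(MTBF+MTTR) = 10178/(10178+95.8) = 0.9907

0.9907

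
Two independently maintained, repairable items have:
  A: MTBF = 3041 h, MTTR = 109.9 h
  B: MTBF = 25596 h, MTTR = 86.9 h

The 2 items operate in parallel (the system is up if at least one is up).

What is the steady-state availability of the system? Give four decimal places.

A(A) = MTBF/(MTBF+MTTR) = 3041/(3041+109.9) = 0.965121
A(B) = MTBF/(MTBF+MTTR) = 25596/(25596+86.9) = 0.996616
Parallel availability: 1 − (1 − 0.965121)(1 − 0.996616) = 0.9999

0.9999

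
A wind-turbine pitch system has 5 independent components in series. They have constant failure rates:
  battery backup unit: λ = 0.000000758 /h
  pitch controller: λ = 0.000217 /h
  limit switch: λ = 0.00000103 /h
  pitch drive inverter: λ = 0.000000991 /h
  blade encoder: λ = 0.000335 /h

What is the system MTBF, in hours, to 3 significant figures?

Series of exponential components: λ_sys = Σ λ_i
λ_sys = 0.000000758 + 0.000217 + 0.00000103 + 0.000000991 + 0.000335 = 5.5478e-04 /h
MTBF = 1 / λ_sys = 1800 h

1800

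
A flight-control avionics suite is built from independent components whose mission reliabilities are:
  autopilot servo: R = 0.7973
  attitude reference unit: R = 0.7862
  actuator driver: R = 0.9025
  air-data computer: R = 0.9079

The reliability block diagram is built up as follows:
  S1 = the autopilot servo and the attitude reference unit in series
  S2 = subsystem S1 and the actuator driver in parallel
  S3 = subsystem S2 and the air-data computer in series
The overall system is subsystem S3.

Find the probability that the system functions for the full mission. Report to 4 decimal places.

0.8749

Series (autopilot servo and attitude reference unit): 0.797300 × 0.786200 = 0.626837
Parallel ([0.626837] and actuator driver): 1 − (1 − 0.626837)(1 − 0.902500) = 0.963617
Series ([0.963617] and air-data computer): 0.963617 × 0.907900 = 0.8749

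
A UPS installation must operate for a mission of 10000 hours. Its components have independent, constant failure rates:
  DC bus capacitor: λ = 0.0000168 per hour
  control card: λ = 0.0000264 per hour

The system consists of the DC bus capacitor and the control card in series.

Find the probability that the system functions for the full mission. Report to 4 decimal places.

R(DC bus capacitor) = exp(−0.0000168 × 10000) = 0.845354
R(control card) = exp(−0.0000264 × 10000) = 0.767974
Series (DC bus capacitor and control card): 0.845354 × 0.767974 = 0.6492

0.6492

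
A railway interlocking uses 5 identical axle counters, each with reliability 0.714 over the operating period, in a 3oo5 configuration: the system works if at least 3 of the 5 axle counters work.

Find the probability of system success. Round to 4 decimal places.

R = Σ_{i=3}^{5} C(5,i) p^i (1−p)^{5−i} with p = 0.714
C(5,3)·0.714^3·0.286^2 = 0.297733
C(5,4)·0.714^4·0.286^1 = 0.371646
C(5,5)·0.714^5·0.286^0 = 0.185563
Sum = 0.8549

0.8549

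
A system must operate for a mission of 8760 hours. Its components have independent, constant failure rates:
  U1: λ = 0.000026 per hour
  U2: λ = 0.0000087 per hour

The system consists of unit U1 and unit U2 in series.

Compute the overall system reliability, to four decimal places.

R(U1) = exp(−0.000026 × 8760) = 0.796315
R(U2) = exp(−0.0000087 × 8760) = 0.926620
Series (U1 and U2): 0.796315 × 0.926620 = 0.7379

0.7379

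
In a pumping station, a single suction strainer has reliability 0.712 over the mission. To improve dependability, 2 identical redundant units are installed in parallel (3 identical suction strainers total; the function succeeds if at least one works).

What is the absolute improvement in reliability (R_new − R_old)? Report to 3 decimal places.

0.264

R_before = 0.712
R_after = 1 − (1 − 0.712)^3 = 0.976
ΔR = 0.976 − 0.712 = 0.264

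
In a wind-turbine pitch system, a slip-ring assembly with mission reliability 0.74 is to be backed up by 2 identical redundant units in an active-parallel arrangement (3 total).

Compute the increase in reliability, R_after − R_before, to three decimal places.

R_before = 0.74
R_after = 1 − (1 − 0.74)^3 = 0.982
ΔR = 0.982 − 0.74 = 0.242

0.242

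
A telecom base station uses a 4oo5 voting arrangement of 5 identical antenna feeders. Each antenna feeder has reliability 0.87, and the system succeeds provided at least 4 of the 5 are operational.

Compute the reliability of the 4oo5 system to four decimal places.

R = Σ_{i=4}^{5} C(5,i) p^i (1−p)^{5−i} with p = 0.87
C(5,4)·0.87^4·0.13^1 = 0.372383
C(5,5)·0.87^5·0.13^0 = 0.498421
Sum = 0.8708

0.8708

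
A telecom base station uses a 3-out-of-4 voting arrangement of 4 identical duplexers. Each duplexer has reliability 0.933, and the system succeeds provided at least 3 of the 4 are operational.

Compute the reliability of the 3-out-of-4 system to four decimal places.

R = Σ_{i=3}^{4} C(4,i) p^i (1−p)^{4−i} with p = 0.933
C(4,3)·0.933^3·0.067^1 = 0.217661
C(4,4)·0.933^4·0.067^0 = 0.757751
Sum = 0.9754

0.9754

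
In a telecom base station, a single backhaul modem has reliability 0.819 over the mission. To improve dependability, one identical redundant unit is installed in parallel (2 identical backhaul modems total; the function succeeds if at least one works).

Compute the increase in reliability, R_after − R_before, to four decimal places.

0.1482

R_before = 0.819
R_after = 1 − (1 − 0.819)^2 = 0.9672
ΔR = 0.9672 − 0.819 = 0.1482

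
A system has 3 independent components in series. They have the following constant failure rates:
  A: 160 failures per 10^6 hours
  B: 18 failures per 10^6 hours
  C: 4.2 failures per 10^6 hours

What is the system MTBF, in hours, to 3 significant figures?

5490

Series of exponential components: λ_sys = Σ λ_i
λ_sys = 0.00016 + 0.000018 + 0.0000042 = 1.8220e-04 /h
MTBF = 1 / λ_sys = 5490 h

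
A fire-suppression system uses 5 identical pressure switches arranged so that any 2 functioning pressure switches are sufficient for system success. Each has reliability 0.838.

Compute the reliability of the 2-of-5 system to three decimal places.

R = Σ_{i=2}^{5} C(5,i) p^i (1−p)^{5−i} with p = 0.838
C(5,2)·0.838^2·0.162^3 = 0.02986
C(5,3)·0.838^3·0.162^2 = 0.15444
C(5,4)·0.838^4·0.162^1 = 0.39945
C(5,5)·0.838^5·0.162^0 = 0.41326
Sum = 0.997

0.997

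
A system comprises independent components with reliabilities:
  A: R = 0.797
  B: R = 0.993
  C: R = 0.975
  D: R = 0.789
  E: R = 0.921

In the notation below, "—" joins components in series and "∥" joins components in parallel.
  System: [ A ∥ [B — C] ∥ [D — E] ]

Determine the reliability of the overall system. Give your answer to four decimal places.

0.9982

Series (B and C): 0.993000 × 0.975000 = 0.968175
Series (D and E): 0.789000 × 0.921000 = 0.726669
Parallel (A, [0.968175], and [0.726669]): 1 − (1 − 0.797000)(1 − 0.968175)(1 − 0.726669) = 0.9982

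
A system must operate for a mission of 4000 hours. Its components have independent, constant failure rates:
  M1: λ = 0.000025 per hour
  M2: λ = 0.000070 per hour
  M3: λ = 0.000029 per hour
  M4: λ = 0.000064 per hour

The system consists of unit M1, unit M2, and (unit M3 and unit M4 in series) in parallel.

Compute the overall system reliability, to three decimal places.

0.993

R(M1) = exp(−0.000025 × 4000) = 0.90484
R(M2) = exp(−0.000070 × 4000) = 0.75578
R(M3) = exp(−0.000029 × 4000) = 0.89048
R(M4) = exp(−0.000064 × 4000) = 0.77414
Series (M3 and M4): 0.89048 × 0.77414 = 0.68936
Parallel (M1, M2, and [0.68936]): 1 − (1 − 0.90484)(1 − 0.75578)(1 − 0.68936) = 0.993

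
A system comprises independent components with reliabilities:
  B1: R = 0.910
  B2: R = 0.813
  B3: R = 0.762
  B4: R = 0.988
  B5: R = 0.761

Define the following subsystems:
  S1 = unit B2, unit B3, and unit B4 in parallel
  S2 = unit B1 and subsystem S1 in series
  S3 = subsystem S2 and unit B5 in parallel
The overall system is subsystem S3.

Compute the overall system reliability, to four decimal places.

0.9784

Parallel (B2, B3, and B4): 1 − (1 − 0.813000)(1 − 0.762000)(1 − 0.988000) = 0.999466
Series (B1 and [0.999466]): 0.910000 × 0.999466 = 0.909514
Parallel ([0.909514] and B5): 1 − (1 − 0.909514)(1 − 0.761000) = 0.9784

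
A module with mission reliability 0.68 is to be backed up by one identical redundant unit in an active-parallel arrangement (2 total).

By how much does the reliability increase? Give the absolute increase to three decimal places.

0.218

R_before = 0.68
R_after = 1 − (1 − 0.68)^2 = 0.898
ΔR = 0.898 − 0.68 = 0.218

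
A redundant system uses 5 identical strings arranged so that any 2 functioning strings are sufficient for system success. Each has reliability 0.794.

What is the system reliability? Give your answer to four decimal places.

R = Σ_{i=2}^{5} C(5,i) p^i (1−p)^{5−i} with p = 0.794
C(5,2)·0.794^2·0.206^3 = 0.055112
C(5,3)·0.794^3·0.206^2 = 0.212420
C(5,4)·0.794^4·0.206^1 = 0.409373
C(5,5)·0.794^5·0.206^0 = 0.315575
Sum = 0.9925

0.9925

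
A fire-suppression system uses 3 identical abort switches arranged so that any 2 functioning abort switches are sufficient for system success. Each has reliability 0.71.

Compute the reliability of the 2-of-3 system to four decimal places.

R = Σ_{i=2}^{3} C(3,i) p^i (1−p)^{3−i} with p = 0.71
C(3,2)·0.71^2·0.29^1 = 0.438567
C(3,3)·0.71^3·0.29^0 = 0.357911
Sum = 0.7965

0.7965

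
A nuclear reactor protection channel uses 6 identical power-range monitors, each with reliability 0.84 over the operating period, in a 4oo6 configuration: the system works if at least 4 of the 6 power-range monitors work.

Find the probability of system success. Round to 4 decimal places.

0.9440

R = Σ_{i=4}^{6} C(6,i) p^i (1−p)^{6−i} with p = 0.84
C(6,4)·0.84^4·0.16^2 = 0.191183
C(6,5)·0.84^5·0.16^1 = 0.401483
C(6,6)·0.84^6·0.16^0 = 0.351298
Sum = 0.9440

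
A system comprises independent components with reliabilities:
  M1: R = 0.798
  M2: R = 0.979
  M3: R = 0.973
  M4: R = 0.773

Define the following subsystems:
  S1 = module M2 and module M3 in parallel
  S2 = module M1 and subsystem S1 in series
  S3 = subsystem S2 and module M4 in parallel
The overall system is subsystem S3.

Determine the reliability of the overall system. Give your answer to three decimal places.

0.954

Parallel (M2 and M3): 1 − (1 − 0.97900)(1 − 0.97300) = 0.99943
Series (M1 and [0.99943]): 0.79800 × 0.99943 = 0.79755
Parallel ([0.79755] and M4): 1 − (1 − 0.79755)(1 − 0.77300) = 0.954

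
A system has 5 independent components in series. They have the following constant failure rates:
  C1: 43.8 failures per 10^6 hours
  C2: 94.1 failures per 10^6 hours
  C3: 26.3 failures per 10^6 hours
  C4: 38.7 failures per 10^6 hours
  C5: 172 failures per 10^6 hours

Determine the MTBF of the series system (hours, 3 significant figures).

2670

Series of exponential components: λ_sys = Σ λ_i
λ_sys = 0.0000438 + 0.0000941 + 0.0000263 + 0.0000387 + 0.000172 = 3.7490e-04 /h
MTBF = 1 / λ_sys = 2670 h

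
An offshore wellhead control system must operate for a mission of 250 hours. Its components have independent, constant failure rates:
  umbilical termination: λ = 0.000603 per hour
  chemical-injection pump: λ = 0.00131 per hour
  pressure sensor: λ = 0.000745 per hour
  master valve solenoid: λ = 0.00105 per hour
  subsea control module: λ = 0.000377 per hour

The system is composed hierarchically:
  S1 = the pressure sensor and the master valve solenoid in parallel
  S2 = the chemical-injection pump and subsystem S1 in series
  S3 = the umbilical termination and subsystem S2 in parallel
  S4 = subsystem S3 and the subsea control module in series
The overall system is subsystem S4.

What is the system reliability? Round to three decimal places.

0.871

R(umbilical termination) = exp(−0.000603 × 250) = 0.86006
R(chemical-injection pump) = exp(−0.00131 × 250) = 0.72072
R(pressure sensor) = exp(−0.000745 × 250) = 0.83007
R(master valve solenoid) = exp(−0.00105 × 250) = 0.76913
R(subsea control module) = exp(−0.000377 × 250) = 0.91006
Parallel (pressure sensor and master valve solenoid): 1 − (1 − 0.83007)(1 − 0.76913) = 0.96077
Series (chemical-injection pump and [0.96077]): 0.72072 × 0.96077 = 0.69245
Parallel (umbilical termination and [0.69245]): 1 − (1 − 0.86006)(1 − 0.69245) = 0.95696
Series ([0.95696] and subsea control module): 0.95696 × 0.91006 = 0.871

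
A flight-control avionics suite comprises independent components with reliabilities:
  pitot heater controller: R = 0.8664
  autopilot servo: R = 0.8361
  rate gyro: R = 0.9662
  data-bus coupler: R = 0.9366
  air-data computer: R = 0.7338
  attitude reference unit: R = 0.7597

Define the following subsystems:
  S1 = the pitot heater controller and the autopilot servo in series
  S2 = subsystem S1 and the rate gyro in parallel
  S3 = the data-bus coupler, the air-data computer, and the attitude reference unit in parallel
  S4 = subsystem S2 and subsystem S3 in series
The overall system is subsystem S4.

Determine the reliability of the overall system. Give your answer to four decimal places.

0.9867

Series (pitot heater controller and autopilot servo): 0.866400 × 0.836100 = 0.724397
Parallel ([0.724397] and rate gyro): 1 − (1 − 0.724397)(1 − 0.966200) = 0.990685
Parallel (data-bus coupler, air-data computer, and attitude reference unit): 1 − (1 − 0.936600)(1 − 0.733800)(1 − 0.759700) = 0.995944
Series ([0.990685] and [0.995944]): 0.990685 × 0.995944 = 0.9867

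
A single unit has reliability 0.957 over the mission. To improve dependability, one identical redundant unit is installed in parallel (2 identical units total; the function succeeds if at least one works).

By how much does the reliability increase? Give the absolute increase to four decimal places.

R_before = 0.957
R_after = 1 − (1 − 0.957)^2 = 0.9982
ΔR = 0.9982 − 0.957 = 0.0412

0.0412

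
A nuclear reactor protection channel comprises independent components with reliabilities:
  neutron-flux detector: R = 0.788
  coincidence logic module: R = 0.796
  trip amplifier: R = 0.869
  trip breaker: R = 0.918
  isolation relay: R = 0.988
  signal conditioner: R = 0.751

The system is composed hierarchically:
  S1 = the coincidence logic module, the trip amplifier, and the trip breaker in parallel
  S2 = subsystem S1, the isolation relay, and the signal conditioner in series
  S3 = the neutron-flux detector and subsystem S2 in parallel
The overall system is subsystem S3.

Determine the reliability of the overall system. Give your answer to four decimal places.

0.9450

Parallel (coincidence logic module, trip amplifier, and trip breaker): 1 − (1 − 0.796000)(1 − 0.869000)(1 − 0.918000) = 0.997809
Series ([0.997809], isolation relay, and signal conditioner): 0.997809 × 0.988000 × 0.751000 = 0.740362
Parallel (neutron-flux detector and [0.740362]): 1 − (1 − 0.788000)(1 − 0.740362) = 0.9450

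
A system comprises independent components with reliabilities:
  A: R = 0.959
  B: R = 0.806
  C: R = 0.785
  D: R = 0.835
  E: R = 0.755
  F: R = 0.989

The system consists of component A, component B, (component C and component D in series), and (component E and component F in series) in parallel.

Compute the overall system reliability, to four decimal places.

Series (C and D): 0.785000 × 0.835000 = 0.655475
Series (E and F): 0.755000 × 0.989000 = 0.746695
Parallel (A, B, [0.655475], and [0.746695]): 1 − (1 − 0.959000)(1 − 0.806000)(1 − 0.655475)(1 − 0.746695) = 0.9993

0.9993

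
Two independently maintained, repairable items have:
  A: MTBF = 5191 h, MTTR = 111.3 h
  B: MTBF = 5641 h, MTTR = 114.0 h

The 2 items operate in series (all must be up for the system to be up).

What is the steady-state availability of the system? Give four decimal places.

0.9596

A(A) = MTBF/(MTBF+MTTR) = 5191/(5191+111.3) = 0.979009
A(B) = MTBF/(MTBF+MTTR) = 5641/(5641+114.0) = 0.980191
Series availability: 0.979009 × 0.980191 = 0.9596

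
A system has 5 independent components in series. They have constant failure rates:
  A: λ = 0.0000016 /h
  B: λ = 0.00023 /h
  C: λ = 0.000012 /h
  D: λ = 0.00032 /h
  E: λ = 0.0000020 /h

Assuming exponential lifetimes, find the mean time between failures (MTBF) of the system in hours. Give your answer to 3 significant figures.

1770

Series of exponential components: λ_sys = Σ λ_i
λ_sys = 0.0000016 + 0.00023 + 0.000012 + 0.00032 + 0.0000020 = 5.6560e-04 /h
MTBF = 1 / λ_sys = 1770 h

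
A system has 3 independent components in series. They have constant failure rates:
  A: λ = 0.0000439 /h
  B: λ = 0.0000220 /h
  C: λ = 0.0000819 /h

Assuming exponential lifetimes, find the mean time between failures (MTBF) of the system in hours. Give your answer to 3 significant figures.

6770

Series of exponential components: λ_sys = Σ λ_i
λ_sys = 0.0000439 + 0.0000220 + 0.0000819 = 1.4780e-04 /h
MTBF = 1 / λ_sys = 6770 h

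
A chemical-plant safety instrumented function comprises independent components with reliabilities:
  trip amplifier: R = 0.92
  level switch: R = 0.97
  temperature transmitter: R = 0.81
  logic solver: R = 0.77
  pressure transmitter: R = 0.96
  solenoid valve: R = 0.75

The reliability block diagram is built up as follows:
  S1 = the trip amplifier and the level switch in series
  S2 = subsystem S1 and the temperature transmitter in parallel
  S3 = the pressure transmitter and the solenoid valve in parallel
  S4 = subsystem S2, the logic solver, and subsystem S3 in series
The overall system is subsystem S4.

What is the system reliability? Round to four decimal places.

Series (trip amplifier and level switch): 0.920000 × 0.970000 = 0.892400
Parallel ([0.892400] and temperature transmitter): 1 − (1 − 0.892400)(1 − 0.810000) = 0.979556
Parallel (pressure transmitter and solenoid valve): 1 − (1 − 0.960000)(1 − 0.750000) = 0.990000
Series ([0.979556], logic solver, and [0.990000]): 0.979556 × 0.770000 × 0.990000 = 0.7467

0.7467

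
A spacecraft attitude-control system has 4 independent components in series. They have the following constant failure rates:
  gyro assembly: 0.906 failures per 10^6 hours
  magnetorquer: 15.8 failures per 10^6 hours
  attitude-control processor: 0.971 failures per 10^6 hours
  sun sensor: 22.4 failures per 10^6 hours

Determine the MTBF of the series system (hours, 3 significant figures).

25000

Series of exponential components: λ_sys = Σ λ_i
λ_sys = 0.000000906 + 0.0000158 + 0.000000971 + 0.0000224 = 4.0077e-05 /h
MTBF = 1 / λ_sys = 25000 h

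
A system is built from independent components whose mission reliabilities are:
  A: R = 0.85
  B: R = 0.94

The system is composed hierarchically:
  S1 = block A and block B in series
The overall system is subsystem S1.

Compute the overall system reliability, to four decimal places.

Series (A and B): 0.850000 × 0.940000 = 0.7990

0.7990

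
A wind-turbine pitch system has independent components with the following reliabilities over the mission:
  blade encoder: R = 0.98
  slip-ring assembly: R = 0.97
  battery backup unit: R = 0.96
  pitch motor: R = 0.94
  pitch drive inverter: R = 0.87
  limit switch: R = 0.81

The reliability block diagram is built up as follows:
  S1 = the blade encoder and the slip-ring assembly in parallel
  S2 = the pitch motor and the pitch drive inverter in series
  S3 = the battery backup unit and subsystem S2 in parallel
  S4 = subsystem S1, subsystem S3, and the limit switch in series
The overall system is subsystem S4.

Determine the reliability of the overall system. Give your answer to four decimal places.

Parallel (blade encoder and slip-ring assembly): 1 − (1 − 0.980000)(1 − 0.970000) = 0.999400
Series (pitch motor and pitch drive inverter): 0.940000 × 0.870000 = 0.817800
Parallel (battery backup unit and [0.817800]): 1 − (1 − 0.960000)(1 − 0.817800) = 0.992712
Series ([0.999400], [0.992712], and limit switch): 0.999400 × 0.992712 × 0.810000 = 0.8036

0.8036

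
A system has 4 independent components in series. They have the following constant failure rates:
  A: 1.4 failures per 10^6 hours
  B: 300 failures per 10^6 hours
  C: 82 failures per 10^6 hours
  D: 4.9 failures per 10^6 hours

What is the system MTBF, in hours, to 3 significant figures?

Series of exponential components: λ_sys = Σ λ_i
λ_sys = 0.0000014 + 0.00030 + 0.000082 + 0.0000049 = 3.8830e-04 /h
MTBF = 1 / λ_sys = 2580 h

2580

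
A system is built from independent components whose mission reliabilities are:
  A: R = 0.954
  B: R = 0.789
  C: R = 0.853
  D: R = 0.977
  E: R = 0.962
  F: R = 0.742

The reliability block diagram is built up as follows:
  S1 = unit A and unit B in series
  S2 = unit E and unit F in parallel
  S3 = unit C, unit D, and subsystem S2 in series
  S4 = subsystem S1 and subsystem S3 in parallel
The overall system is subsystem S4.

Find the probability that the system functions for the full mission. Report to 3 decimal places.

0.957

Series (A and B): 0.95400 × 0.78900 = 0.75271
Parallel (E and F): 1 − (1 − 0.96200)(1 − 0.74200) = 0.99020
Series (C, D, and [0.99020]): 0.85300 × 0.97700 × 0.99020 = 0.82521
Parallel ([0.75271] and [0.82521]): 1 − (1 − 0.75271)(1 − 0.82521) = 0.957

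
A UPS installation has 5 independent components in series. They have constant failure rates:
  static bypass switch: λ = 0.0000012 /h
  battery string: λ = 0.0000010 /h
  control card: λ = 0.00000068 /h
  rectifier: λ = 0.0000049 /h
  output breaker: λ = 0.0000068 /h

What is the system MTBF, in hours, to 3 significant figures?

68600

Series of exponential components: λ_sys = Σ λ_i
λ_sys = 0.0000012 + 0.0000010 + 0.00000068 + 0.0000049 + 0.0000068 = 1.4580e-05 /h
MTBF = 1 / λ_sys = 68600 h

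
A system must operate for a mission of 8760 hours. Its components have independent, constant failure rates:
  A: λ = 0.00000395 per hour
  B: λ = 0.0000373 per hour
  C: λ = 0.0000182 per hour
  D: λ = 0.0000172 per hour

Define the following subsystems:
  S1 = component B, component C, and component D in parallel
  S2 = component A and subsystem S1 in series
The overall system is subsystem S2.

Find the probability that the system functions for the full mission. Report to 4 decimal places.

R(A) = exp(−0.00000395 × 8760) = 0.965990
R(B) = exp(−0.0000373 × 8760) = 0.721265
R(C) = exp(−0.0000182 × 8760) = 0.852628
R(D) = exp(−0.0000172 × 8760) = 0.860130
Parallel (B, C, and D): 1 − (1 − 0.721265)(1 − 0.852628)(1 − 0.860130) = 0.994254
Series (A and [0.994254]): 0.965990 × 0.994254 = 0.9604

0.9604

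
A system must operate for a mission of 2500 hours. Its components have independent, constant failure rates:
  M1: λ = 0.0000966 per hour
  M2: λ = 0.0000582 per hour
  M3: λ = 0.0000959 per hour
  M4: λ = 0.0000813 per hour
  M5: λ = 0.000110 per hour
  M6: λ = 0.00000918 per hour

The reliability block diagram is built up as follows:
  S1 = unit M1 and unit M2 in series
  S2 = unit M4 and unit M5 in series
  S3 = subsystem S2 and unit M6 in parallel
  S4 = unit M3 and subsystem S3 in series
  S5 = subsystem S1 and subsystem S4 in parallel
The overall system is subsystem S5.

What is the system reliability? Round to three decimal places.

0.929

R(M1) = exp(−0.0000966 × 2500) = 0.78545
R(M2) = exp(−0.0000582 × 2500) = 0.86459
R(M3) = exp(−0.0000959 × 2500) = 0.78682
R(M4) = exp(−0.0000813 × 2500) = 0.81607
R(M5) = exp(−0.000110 × 2500) = 0.75957
R(M6) = exp(−0.00000918 × 2500) = 0.97731
Series (M1 and M2): 0.78545 × 0.86459 = 0.67909
Series (M4 and M5): 0.81607 × 0.75957 = 0.61986
Parallel ([0.61986] and M6): 1 − (1 − 0.61986)(1 − 0.97731) = 0.99137
Series (M3 and [0.99137]): 0.78682 × 0.99137 = 0.78003
Parallel ([0.67909] and [0.78003]): 1 − (1 − 0.67909)(1 − 0.78003) = 0.929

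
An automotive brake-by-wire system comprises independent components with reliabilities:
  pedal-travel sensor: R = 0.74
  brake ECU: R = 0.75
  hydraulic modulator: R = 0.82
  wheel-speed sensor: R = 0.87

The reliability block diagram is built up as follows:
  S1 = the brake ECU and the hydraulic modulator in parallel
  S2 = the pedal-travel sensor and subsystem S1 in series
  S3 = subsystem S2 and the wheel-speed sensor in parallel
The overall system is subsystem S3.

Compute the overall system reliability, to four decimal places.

Parallel (brake ECU and hydraulic modulator): 1 − (1 − 0.750000)(1 − 0.820000) = 0.955000
Series (pedal-travel sensor and [0.955000]): 0.740000 × 0.955000 = 0.706700
Parallel ([0.706700] and wheel-speed sensor): 1 − (1 − 0.706700)(1 − 0.870000) = 0.9619

0.9619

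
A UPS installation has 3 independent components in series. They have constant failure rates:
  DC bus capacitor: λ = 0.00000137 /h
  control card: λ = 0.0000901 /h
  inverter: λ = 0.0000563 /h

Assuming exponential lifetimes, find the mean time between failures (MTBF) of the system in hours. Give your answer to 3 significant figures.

Series of exponential components: λ_sys = Σ λ_i
λ_sys = 0.00000137 + 0.0000901 + 0.0000563 = 1.4777e-04 /h
MTBF = 1 / λ_sys = 6770 h

6770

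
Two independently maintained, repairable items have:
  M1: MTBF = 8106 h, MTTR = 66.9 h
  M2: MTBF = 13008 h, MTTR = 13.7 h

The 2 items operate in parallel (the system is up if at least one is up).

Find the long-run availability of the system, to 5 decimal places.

0.99999

A(M1) = MTBF/(MTBF+MTTR) = 8106/(8106+66.9) = 0.991814
A(M2) = MTBF/(MTBF+MTTR) = 13008/(13008+13.7) = 0.998948
Parallel availability: 1 − (1 − 0.991814)(1 − 0.998948) = 0.99999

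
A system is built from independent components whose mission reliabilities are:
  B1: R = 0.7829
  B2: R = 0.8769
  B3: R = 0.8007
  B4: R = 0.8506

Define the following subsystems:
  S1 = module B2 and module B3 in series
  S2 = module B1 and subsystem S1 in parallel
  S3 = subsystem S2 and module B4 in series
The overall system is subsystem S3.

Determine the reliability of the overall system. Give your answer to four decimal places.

Series (B2 and B3): 0.876900 × 0.800700 = 0.702134
Parallel (B1 and [0.702134]): 1 − (1 − 0.782900)(1 − 0.702134) = 0.935333
Series ([0.935333] and B4): 0.935333 × 0.850600 = 0.7956

0.7956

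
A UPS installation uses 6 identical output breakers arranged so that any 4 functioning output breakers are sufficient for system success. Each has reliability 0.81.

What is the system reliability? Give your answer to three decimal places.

R = Σ_{i=4}^{6} C(6,i) p^i (1−p)^{6−i} with p = 0.81
C(6,4)·0.81^4·0.19^2 = 0.23310
C(6,5)·0.81^5·0.19^1 = 0.39749
C(6,6)·0.81^6·0.19^0 = 0.28243
Sum = 0.913

0.913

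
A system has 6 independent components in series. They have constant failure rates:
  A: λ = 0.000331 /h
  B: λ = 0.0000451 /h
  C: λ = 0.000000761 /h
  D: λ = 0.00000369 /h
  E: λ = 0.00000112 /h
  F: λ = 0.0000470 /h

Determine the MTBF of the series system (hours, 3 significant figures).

2330

Series of exponential components: λ_sys = Σ λ_i
λ_sys = 0.000331 + 0.0000451 + 0.000000761 + 0.00000369 + 0.00000112 + 0.0000470 = 4.2867e-04 /h
MTBF = 1 / λ_sys = 2330 h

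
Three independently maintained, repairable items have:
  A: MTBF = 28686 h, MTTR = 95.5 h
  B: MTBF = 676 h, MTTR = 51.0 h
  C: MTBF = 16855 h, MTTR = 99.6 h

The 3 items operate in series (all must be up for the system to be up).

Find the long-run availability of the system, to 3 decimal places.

A(A) = MTBF/(MTBF+MTTR) = 28686/(28686+95.5) = 0.996682
A(B) = MTBF/(MTBF+MTTR) = 676/(676+51.0) = 0.929849
A(C) = MTBF/(MTBF+MTTR) = 16855/(16855+99.6) = 0.994125
Series availability: 0.996682 × 0.929849 × 0.994125 = 0.921

0.921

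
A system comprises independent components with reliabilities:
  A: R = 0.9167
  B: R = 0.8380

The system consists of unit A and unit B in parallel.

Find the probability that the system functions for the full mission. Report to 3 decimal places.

Parallel (A and B): 1 − (1 − 0.91670)(1 − 0.83800) = 0.987

0.987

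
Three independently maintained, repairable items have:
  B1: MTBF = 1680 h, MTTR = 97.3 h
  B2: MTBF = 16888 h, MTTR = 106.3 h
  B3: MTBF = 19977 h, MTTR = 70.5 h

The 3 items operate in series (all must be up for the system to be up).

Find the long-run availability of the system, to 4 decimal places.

0.9360

A(B1) = MTBF/(MTBF+MTTR) = 1680/(1680+97.3) = 0.945254
A(B2) = MTBF/(MTBF+MTTR) = 16888/(16888+106.3) = 0.993745
A(B3) = MTBF/(MTBF+MTTR) = 19977/(19977+70.5) = 0.996483
Series availability: 0.945254 × 0.993745 × 0.996483 = 0.9360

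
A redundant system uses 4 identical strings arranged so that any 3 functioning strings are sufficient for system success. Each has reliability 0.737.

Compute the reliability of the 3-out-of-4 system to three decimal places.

R = Σ_{i=3}^{4} C(4,i) p^i (1−p)^{4−i} with p = 0.737
C(4,3)·0.737^3·0.263^1 = 0.42113
C(4,4)·0.737^4·0.263^0 = 0.29503
Sum = 0.716

0.716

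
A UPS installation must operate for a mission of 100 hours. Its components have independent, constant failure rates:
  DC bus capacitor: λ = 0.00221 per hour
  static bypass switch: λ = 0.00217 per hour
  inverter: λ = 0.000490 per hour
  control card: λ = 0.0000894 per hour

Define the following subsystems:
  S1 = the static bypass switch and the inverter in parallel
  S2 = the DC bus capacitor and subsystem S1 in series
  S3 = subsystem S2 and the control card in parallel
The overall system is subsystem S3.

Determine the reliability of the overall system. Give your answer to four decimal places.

R(DC bus capacitor) = exp(−0.00221 × 100) = 0.801717
R(static bypass switch) = exp(−0.00217 × 100) = 0.804930
R(inverter) = exp(−0.000490 × 100) = 0.952181
R(control card) = exp(−0.0000894 × 100) = 0.991100
Parallel (static bypass switch and inverter): 1 − (1 − 0.804930)(1 − 0.952181) = 0.990672
Series (DC bus capacitor and [0.990672]): 0.801717 × 0.990672 = 0.794239
Parallel ([0.794239] and control card): 1 − (1 − 0.794239)(1 − 0.991100) = 0.9982

0.9982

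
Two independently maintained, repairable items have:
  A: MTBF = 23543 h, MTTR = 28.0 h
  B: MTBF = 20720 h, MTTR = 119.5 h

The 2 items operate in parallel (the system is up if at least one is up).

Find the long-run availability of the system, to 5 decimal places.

A(A) = MTBF/(MTBF+MTTR) = 23543/(23543+28.0) = 0.998812
A(B) = MTBF/(MTBF+MTTR) = 20720/(20720+119.5) = 0.994266
Parallel availability: 1 − (1 − 0.998812)(1 − 0.994266) = 0.99999

0.99999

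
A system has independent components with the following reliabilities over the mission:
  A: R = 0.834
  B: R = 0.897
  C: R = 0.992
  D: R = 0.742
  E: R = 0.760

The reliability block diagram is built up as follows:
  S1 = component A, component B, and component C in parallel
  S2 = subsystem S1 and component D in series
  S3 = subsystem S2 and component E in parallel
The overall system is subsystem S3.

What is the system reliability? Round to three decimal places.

0.938

Parallel (A, B, and C): 1 − (1 − 0.83400)(1 − 0.89700)(1 − 0.99200) = 0.99986
Series ([0.99986] and D): 0.99986 × 0.74200 = 0.74190
Parallel ([0.74190] and E): 1 − (1 − 0.74190)(1 − 0.76000) = 0.938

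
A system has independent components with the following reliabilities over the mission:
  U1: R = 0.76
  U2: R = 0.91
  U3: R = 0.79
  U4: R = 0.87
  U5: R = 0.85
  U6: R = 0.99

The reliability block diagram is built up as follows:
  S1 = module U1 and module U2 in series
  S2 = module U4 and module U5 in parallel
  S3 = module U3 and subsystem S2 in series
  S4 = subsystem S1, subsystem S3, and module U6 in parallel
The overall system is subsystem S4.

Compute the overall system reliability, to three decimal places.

Series (U1 and U2): 0.76000 × 0.91000 = 0.69160
Parallel (U4 and U5): 1 − (1 − 0.87000)(1 − 0.85000) = 0.98050
Series (U3 and [0.98050]): 0.79000 × 0.98050 = 0.77460
Parallel ([0.69160], [0.77460], and U6): 1 − (1 − 0.69160)(1 − 0.77460)(1 − 0.99000) = 0.999

0.999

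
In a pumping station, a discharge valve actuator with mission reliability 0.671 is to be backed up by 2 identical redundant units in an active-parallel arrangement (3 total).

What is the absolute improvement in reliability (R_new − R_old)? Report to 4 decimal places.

0.2934

R_before = 0.671
R_after = 1 − (1 − 0.671)^3 = 0.9644
ΔR = 0.9644 − 0.671 = 0.2934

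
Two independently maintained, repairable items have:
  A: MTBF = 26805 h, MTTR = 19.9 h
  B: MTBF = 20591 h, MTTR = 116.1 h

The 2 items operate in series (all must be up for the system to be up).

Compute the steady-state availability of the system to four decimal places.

0.9937

A(A) = MTBF/(MTBF+MTTR) = 26805/(26805+19.9) = 0.999258
A(B) = MTBF/(MTBF+MTTR) = 20591/(20591+116.1) = 0.994393
Series availability: 0.999258 × 0.994393 = 0.9937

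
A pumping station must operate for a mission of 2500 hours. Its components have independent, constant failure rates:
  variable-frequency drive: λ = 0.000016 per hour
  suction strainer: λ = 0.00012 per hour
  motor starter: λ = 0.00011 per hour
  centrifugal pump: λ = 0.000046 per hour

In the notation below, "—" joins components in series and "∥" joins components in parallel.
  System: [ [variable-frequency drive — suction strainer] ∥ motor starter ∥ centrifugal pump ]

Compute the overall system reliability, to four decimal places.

0.9925

R(variable-frequency drive) = exp(−0.000016 × 2500) = 0.960789
R(suction strainer) = exp(−0.00012 × 2500) = 0.740818
R(motor starter) = exp(−0.00011 × 2500) = 0.759572
R(centrifugal pump) = exp(−0.000046 × 2500) = 0.891366
Series (variable-frequency drive and suction strainer): 0.960789 × 0.740818 = 0.711770
Parallel ([0.711770], motor starter, and centrifugal pump): 1 − (1 − 0.711770)(1 − 0.759572)(1 − 0.891366) = 0.9925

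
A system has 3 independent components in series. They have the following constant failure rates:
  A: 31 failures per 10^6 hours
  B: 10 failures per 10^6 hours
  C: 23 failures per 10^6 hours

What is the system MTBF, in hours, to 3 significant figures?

15600

Series of exponential components: λ_sys = Σ λ_i
λ_sys = 0.000031 + 0.000010 + 0.000023 = 6.4000e-05 /h
MTBF = 1 / λ_sys = 15600 h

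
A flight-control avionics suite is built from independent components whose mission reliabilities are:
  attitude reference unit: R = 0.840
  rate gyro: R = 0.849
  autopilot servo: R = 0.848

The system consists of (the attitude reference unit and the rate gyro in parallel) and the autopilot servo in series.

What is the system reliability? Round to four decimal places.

0.8275

Parallel (attitude reference unit and rate gyro): 1 − (1 − 0.840000)(1 − 0.849000) = 0.975840
Series ([0.975840] and autopilot servo): 0.975840 × 0.848000 = 0.8275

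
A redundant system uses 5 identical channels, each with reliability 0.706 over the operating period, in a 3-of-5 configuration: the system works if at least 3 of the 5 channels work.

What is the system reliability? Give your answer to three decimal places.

0.845

R = Σ_{i=3}^{5} C(5,i) p^i (1−p)^{5−i} with p = 0.706
C(5,3)·0.706^3·0.294^2 = 0.30416
C(5,4)·0.706^4·0.294^1 = 0.36520
C(5,5)·0.706^5·0.294^0 = 0.17540
Sum = 0.845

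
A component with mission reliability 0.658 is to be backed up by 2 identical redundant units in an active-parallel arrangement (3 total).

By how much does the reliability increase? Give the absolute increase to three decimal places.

0.302

R_before = 0.658
R_after = 1 − (1 − 0.658)^3 = 0.960
ΔR = 0.960 − 0.658 = 0.302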